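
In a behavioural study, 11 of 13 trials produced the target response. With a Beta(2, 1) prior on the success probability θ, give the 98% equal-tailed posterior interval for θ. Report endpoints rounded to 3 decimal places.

Posterior: Beta(2+11, 1+2) = Beta(13, 3).
Equal-tailed 98% interval: the 0.01 and 0.99 quantiles of Beta(13, 3).
Posterior mean ≈ 0.812, SD ≈ 0.095; a Normal approximation gives roughly [0.592, 1.033].
Exact: F⁻¹(0.01) = 0.547; F⁻¹(0.99) = 0.969.

[0.547, 0.969]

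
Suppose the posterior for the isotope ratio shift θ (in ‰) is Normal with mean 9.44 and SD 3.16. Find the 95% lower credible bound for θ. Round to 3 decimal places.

4.242

Need L with P(θ ≥ L) = 0.95: L = 9.44 − z_{0.05}·3.16.
z = 1.645; L = 9.44 − 1.645 × 3.16 = 4.242.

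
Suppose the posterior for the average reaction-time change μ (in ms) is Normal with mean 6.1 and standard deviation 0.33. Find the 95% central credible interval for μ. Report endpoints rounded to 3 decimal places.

[5.453, 6.747]

The posterior is symmetric, so the 95% equal-tailed interval is μ = 6.1 ± z·0.33 with z = 1.960.
Half-width: 1.960 × 0.33 = 0.647.
6.1 − 0.647 = 5.453; 6.1 + 0.647 = 6.747.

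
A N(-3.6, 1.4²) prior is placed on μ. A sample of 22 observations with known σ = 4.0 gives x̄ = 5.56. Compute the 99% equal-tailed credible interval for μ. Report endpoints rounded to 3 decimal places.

Posterior precision = 1/1.4² + 22/4.0² = 0.5102 + 1.3750 = 1.8852, so posterior SD = 0.7283.
Posterior mean = (-3.6/1.4² + 22·5.56/4.0²) / 1.8852 = 3.0810.
Interval: 3.0810 ± 2.576 × 0.7283 → [1.205, 4.957].

[1.205, 4.957]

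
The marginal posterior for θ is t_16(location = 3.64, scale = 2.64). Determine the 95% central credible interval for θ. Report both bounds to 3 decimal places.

[-1.957, 9.237]

The t_16 distribution is symmetric; the 95% interval is 3.64 ± t·2.64 with t_{0.975,16} = 2.120.
Half-width: 2.120 × 2.64 = 5.597.
3.64 − 5.597 = -1.957; 3.64 + 5.597 = 9.237.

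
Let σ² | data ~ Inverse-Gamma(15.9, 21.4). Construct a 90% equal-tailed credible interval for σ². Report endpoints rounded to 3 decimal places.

[0.931, 2.149]

Inverse-Gamma(15.9, 21.4) quantiles: F⁻¹(0.05) and F⁻¹(0.95).
Equivalently, 1/σ² ~ Gamma(15.9, rate = 21.4); invert its 0.95 and 0.05 quantiles.
Posterior mean ≈ 1.436, SD ≈ 0.385; a Normal approximation gives roughly [0.803, 2.070].
Exact: lower = 0.931; upper = 2.149.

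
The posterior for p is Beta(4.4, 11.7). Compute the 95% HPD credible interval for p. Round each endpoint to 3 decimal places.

The posterior is unimodal and skewed, so the HPD interval has equal density at both endpoints and is the shortest 95% interval.
Solving f(0.078) = f(0.485) with F(0.485) − F(0.078) = 0.95 gives [0.078, 0.485].
For comparison, the equal-tailed interval is [0.093, 0.507]; the HPD is narrower and shifted toward the mode.

[0.078, 0.485]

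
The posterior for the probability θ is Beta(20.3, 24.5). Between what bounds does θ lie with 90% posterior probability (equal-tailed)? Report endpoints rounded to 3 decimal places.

Posterior: Beta(20.3, 24.5).
Equal-tailed 90% interval: the 0.05 and 0.95 quantiles of Beta(20.3, 24.5).
Posterior mean ≈ 0.453, SD ≈ 0.074; a Normal approximation gives roughly [0.332, 0.574].
Exact: F⁻¹(0.05) = 0.333; F⁻¹(0.95) = 0.575.

[0.333, 0.575]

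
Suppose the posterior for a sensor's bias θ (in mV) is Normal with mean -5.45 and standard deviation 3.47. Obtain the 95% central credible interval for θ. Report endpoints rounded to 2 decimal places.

The posterior is symmetric, so the 95% equal-tailed interval is θ = -5.45 ± z·3.47 with z = 1.960.
Half-width: 1.960 × 3.47 = 6.80.
-5.45 − 6.80 = -12.25; -5.45 + 6.80 = 1.35.

[-12.25, 1.35]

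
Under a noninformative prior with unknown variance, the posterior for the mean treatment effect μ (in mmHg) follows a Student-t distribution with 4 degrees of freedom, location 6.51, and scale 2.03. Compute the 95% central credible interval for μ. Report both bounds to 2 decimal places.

The t_4 distribution is symmetric; the 95% interval is 6.51 ± t·2.03 with t_{0.975,4} = 2.776.
Half-width: 2.776 × 2.03 = 5.64.
6.51 − 5.64 = 0.87; 6.51 + 5.64 = 12.15.

[0.87, 12.15]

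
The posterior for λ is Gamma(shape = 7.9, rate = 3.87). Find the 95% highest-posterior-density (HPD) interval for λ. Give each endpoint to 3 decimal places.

The posterior is unimodal and skewed, so the HPD interval has equal density at both endpoints and is the shortest 95% interval.
Solving f(0.752) = f(3.487) with F(3.487) − F(0.752) = 0.95 gives [0.752, 3.487].
For comparison, the equal-tailed interval is [0.876, 3.692]; the HPD is narrower and shifted toward the mode.

[0.752, 3.487]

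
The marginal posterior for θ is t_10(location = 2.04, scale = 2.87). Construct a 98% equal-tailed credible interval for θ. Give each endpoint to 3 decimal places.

[-5.892, 9.972]

The t_10 distribution is symmetric; the 98% interval is 2.04 ± t·2.87 with t_{0.99,10} = 2.764.
Half-width: 2.764 × 2.87 = 7.932.
2.04 − 7.932 = -5.892; 2.04 + 7.932 = 9.972.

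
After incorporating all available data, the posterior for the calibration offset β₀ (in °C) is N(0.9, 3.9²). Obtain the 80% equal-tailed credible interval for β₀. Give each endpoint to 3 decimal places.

The posterior is symmetric, so the 80% equal-tailed interval is β₀ = 0.9 ± z·3.9 with z = 1.282.
Half-width: 1.282 × 3.9 = 4.998.
0.9 − 4.998 = -4.098; 0.9 + 4.998 = 5.898.

[-4.098, 5.898]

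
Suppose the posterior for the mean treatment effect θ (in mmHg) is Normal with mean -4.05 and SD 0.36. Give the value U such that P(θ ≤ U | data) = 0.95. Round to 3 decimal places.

-3.458

Need U with P(θ ≤ U) = 0.95: U = -4.05 + z_{0.05}·0.36.
z = 1.645; U = -4.05 + 1.645 × 0.36 = -3.458.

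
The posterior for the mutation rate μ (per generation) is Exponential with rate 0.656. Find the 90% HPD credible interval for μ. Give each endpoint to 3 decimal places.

The exponential density is strictly decreasing on [0, ∞), so the HPD interval is anchored at 0: [0, q] with P(μ ≤ q) = 0.90.
q = −ln(1 − 0.90) / 0.656 = 2.3026 / 0.656 = 3.510.

[0.000, 3.510]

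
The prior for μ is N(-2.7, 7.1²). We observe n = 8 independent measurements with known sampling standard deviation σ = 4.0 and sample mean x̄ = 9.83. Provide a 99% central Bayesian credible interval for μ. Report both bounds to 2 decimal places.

[5.78, 12.92]

Posterior precision = 1/7.1² + 8/4.0² = 0.0198 + 0.5000 = 0.5198, so posterior SD = 1.3870.
Posterior mean = (-2.7/7.1² + 8·9.83/4.0²) / 0.5198 = 9.3518.
Interval: 9.3518 ± 2.576 × 1.3870 → [5.78, 12.92].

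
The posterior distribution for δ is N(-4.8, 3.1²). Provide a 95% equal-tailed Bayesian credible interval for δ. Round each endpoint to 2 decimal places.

[-10.88, 1.28]

The posterior is symmetric, so the 95% equal-tailed interval is δ = -4.8 ± z·3.1 with z = 1.960.
Half-width: 1.960 × 3.1 = 6.08.
-4.8 − 6.08 = -10.88; -4.8 + 6.08 = 1.28.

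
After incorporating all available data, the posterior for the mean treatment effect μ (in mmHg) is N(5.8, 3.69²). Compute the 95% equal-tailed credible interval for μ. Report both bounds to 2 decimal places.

[-1.43, 13.03]

The posterior is symmetric, so the 95% equal-tailed interval is μ = 5.8 ± z·3.69 with z = 1.960.
Half-width: 1.960 × 3.69 = 7.23.
5.8 − 7.23 = -1.43; 5.8 + 7.23 = 13.03.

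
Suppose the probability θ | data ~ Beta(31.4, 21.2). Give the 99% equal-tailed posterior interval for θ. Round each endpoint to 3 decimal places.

[0.421, 0.760]

Posterior: Beta(31.4, 21.2).
Equal-tailed 99% interval: the 0.005 and 0.995 quantiles of Beta(31.4, 21.2).
Posterior mean ≈ 0.597, SD ≈ 0.067; a Normal approximation gives roughly [0.424, 0.770].
Exact: F⁻¹(0.005) = 0.421; F⁻¹(0.995) = 0.760.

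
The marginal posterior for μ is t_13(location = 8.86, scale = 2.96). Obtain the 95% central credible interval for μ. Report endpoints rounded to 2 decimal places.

[2.47, 15.25]

The t_13 distribution is symmetric; the 95% interval is 8.86 ± t·2.96 with t_{0.975,13} = 2.160.
Half-width: 2.160 × 2.96 = 6.39.
8.86 − 6.39 = 2.47; 8.86 + 6.39 = 15.25.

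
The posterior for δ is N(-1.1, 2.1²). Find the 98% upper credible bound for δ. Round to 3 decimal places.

Need U with P(δ ≤ U) = 0.98: U = -1.1 + z_{0.02}·2.1.
z = 2.054; U = -1.1 + 2.054 × 2.1 = 3.213.

3.213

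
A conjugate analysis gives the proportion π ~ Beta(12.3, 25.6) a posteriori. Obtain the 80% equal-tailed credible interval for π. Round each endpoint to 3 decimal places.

[0.230, 0.423]

Posterior: Beta(12.3, 25.6).
Equal-tailed 80% interval: the 0.1 and 0.9 quantiles of Beta(12.3, 25.6).
Posterior mean ≈ 0.325, SD ≈ 0.075; a Normal approximation gives roughly [0.228, 0.421].
Exact: F⁻¹(0.1) = 0.230; F⁻¹(0.9) = 0.423.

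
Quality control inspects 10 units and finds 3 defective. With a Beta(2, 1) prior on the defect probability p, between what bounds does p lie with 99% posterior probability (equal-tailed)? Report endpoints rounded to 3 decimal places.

Posterior: Beta(2+3, 1+7) = Beta(5, 8).
Equal-tailed 99% interval: the 0.005 and 0.995 quantiles of Beta(5, 8).
Posterior mean ≈ 0.385, SD ≈ 0.130; a Normal approximation gives roughly [0.050, 0.720].
Exact: F⁻¹(0.005) = 0.103; F⁻¹(0.995) = 0.728.

[0.103, 0.728]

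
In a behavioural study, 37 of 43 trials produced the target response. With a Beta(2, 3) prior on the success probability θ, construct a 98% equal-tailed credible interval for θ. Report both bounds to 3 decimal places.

[0.666, 0.921]

Posterior: Beta(2+37, 3+6) = Beta(39, 9).
Equal-tailed 98% interval: the 0.01 and 0.99 quantiles of Beta(39, 9).
Posterior mean ≈ 0.812, SD ≈ 0.056; a Normal approximation gives roughly [0.683, 0.942].
Exact: F⁻¹(0.01) = 0.666; F⁻¹(0.99) = 0.921.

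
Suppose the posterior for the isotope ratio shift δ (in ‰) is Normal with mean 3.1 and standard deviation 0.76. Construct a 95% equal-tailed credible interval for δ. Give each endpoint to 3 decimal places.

The posterior is symmetric, so the 95% equal-tailed interval is δ = 3.1 ± z·0.76 with z = 1.960.
Half-width: 1.960 × 0.76 = 1.490.
3.1 − 1.490 = 1.610; 3.1 + 1.490 = 4.590.

[1.610, 4.590]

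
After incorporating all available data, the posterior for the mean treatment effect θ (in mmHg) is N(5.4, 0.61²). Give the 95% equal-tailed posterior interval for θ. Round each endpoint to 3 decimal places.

[4.204, 6.596]

The posterior is symmetric, so the 95% equal-tailed interval is θ = 5.4 ± z·0.61 with z = 1.960.
Half-width: 1.960 × 0.61 = 1.196.
5.4 − 1.196 = 4.204; 5.4 + 1.196 = 6.596.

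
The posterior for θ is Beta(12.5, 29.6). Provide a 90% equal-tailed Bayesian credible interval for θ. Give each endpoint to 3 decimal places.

Posterior: Beta(12.5, 29.6).
Equal-tailed 90% interval: the 0.05 and 0.95 quantiles of Beta(12.5, 29.6).
Posterior mean ≈ 0.297, SD ≈ 0.070; a Normal approximation gives roughly [0.182, 0.411].
Exact: F⁻¹(0.05) = 0.188; F⁻¹(0.95) = 0.417.

[0.188, 0.417]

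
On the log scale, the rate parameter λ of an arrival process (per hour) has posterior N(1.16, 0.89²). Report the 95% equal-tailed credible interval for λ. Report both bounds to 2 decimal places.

[0.56, 18.25]

On the log scale the 95% interval is 1.16 ± 1.960 × 0.89 = [-0.5844, 2.9044].
Exponentiate: [e^-0.5844, e^2.9044] = [0.56, 18.25].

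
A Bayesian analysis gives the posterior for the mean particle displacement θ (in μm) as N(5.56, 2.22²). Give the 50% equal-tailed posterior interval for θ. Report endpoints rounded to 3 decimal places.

The posterior is symmetric, so the 50% equal-tailed interval is θ = 5.56 ± z·2.22 with z = 0.674.
Half-width: 0.674 × 2.22 = 1.497.
5.56 − 1.497 = 4.063; 5.56 + 1.497 = 7.057.

[4.063, 7.057]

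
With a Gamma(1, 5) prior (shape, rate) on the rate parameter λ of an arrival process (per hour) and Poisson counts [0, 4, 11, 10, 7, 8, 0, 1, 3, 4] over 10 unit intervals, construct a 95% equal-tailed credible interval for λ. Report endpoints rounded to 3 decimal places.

Posterior: Gamma(1+48, 5+10) = Gamma(49, 15) (shape, rate).
Equal-tailed 95% interval: Gamma(49, 15) quantiles at 0.025 and 0.975.
Posterior mean ≈ 3.267, SD ≈ 0.467; a Normal approximation gives roughly [2.352, 4.181].
Exact: lower = 2.417; upper = 4.243.

[2.417, 4.243]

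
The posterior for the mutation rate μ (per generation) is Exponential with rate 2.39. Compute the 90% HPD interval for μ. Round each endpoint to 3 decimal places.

The exponential density is strictly decreasing on [0, ∞), so the HPD interval is anchored at 0: [0, q] with P(μ ≤ q) = 0.90.
q = −ln(1 − 0.90) / 2.39 = 2.3026 / 2.39 = 0.963.

[0.000, 0.963]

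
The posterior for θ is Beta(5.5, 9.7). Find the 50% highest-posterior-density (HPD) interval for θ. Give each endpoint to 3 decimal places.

The posterior is unimodal and skewed, so the HPD interval has equal density at both endpoints and is the shortest 50% interval.
Solving f(0.261) = f(0.427) with F(0.427) − F(0.261) = 0.50 gives [0.261, 0.427].
For comparison, the equal-tailed interval is [0.275, 0.442]; the HPD is narrower and shifted toward the mode.

[0.261, 0.427]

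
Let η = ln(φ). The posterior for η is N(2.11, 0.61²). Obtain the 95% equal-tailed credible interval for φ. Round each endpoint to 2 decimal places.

[2.50, 27.26]

On the log scale the 95% interval is 2.11 ± 1.960 × 0.61 = [0.9144, 3.3056].
Exponentiate: [e^0.9144, e^3.3056] = [2.50, 27.26].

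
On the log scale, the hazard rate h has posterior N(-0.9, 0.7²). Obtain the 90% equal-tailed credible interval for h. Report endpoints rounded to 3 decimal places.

[0.129, 1.286]

On the log scale the 90% interval is -0.9 ± 1.645 × 0.7 = [-2.0514, 0.2514].
Exponentiate: [e^-2.0514, e^0.2514] = [0.129, 1.286].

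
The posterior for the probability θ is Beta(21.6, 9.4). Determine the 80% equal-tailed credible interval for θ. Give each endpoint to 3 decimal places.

Posterior: Beta(21.6, 9.4).
Equal-tailed 80% interval: the 0.1 and 0.9 quantiles of Beta(21.6, 9.4).
Posterior mean ≈ 0.697, SD ≈ 0.081; a Normal approximation gives roughly [0.593, 0.801].
Exact: F⁻¹(0.1) = 0.589; F⁻¹(0.9) = 0.799.

[0.589, 0.799]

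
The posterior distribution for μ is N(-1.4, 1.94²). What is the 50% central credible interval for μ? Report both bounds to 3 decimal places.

[-2.709, -0.091]

The posterior is symmetric, so the 50% equal-tailed interval is μ = -1.4 ± z·1.94 with z = 0.674.
Half-width: 0.674 × 1.94 = 1.309.
-1.4 − 1.309 = -2.709; -1.4 + 1.309 = -0.091.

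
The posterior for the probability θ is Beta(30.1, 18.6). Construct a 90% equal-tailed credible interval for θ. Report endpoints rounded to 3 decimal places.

[0.502, 0.729]

Posterior: Beta(30.1, 18.6).
Equal-tailed 90% interval: the 0.05 and 0.95 quantiles of Beta(30.1, 18.6).
Posterior mean ≈ 0.618, SD ≈ 0.069; a Normal approximation gives roughly [0.505, 0.731].
Exact: F⁻¹(0.05) = 0.502; F⁻¹(0.95) = 0.729.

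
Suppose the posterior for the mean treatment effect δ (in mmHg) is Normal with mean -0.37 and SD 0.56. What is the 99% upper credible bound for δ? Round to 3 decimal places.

0.933

Need U with P(δ ≤ U) = 0.99: U = -0.37 + z_{0.01}·0.56.
z = 2.326; U = -0.37 + 2.326 × 0.56 = 0.933.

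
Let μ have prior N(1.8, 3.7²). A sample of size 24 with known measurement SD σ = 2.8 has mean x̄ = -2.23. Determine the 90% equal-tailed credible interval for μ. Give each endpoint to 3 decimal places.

Posterior precision = 1/3.7² + 24/2.8² = 0.0730 + 3.0612 = 3.1343, so posterior SD = 0.5648.
Posterior mean = (1.8/3.7² + 24·-2.23/2.8²) / 3.1343 = -2.1361.
Interval: -2.1361 ± 1.645 × 0.5648 → [-3.065, -1.207].

[-3.065, -1.207]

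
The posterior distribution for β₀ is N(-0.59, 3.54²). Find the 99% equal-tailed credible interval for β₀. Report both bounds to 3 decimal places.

[-9.708, 8.528]

The posterior is symmetric, so the 99% equal-tailed interval is β₀ = -0.59 ± z·3.54 with z = 2.576.
Half-width: 2.576 × 3.54 = 9.118.
-0.59 − 9.118 = -9.708; -0.59 + 9.118 = 8.528.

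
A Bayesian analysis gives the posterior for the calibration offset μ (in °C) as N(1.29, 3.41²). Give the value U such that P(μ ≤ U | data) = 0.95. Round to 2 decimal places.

Need U with P(μ ≤ U) = 0.95: U = 1.29 + z_{0.05}·3.41.
z = 1.645; U = 1.29 + 1.645 × 3.41 = 6.90.

6.90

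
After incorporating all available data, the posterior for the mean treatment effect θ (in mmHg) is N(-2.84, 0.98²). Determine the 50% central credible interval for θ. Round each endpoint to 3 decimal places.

The posterior is symmetric, so the 50% equal-tailed interval is θ = -2.84 ± z·0.98 with z = 0.674.
Half-width: 0.674 × 0.98 = 0.661.
-2.84 − 0.661 = -3.501; -2.84 + 0.661 = -2.179.

[-3.501, -2.179]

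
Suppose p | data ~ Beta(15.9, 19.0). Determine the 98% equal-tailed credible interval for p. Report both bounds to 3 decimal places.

[0.269, 0.649]

Posterior: Beta(15.9, 19.0).
Equal-tailed 98% interval: the 0.01 and 0.99 quantiles of Beta(15.9, 19.0).
Posterior mean ≈ 0.456, SD ≈ 0.083; a Normal approximation gives roughly [0.262, 0.649].
Exact: F⁻¹(0.01) = 0.269; F⁻¹(0.99) = 0.649.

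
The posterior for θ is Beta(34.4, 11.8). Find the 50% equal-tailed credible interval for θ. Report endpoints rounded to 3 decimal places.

Posterior: Beta(34.4, 11.8).
Equal-tailed 50% interval: the 0.25 and 0.75 quantiles of Beta(34.4, 11.8).
Posterior mean ≈ 0.745, SD ≈ 0.063; a Normal approximation gives roughly [0.702, 0.787].
Exact: F⁻¹(0.25) = 0.703; F⁻¹(0.75) = 0.790.

[0.703, 0.790]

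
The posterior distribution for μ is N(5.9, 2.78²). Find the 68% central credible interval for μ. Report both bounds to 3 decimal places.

[3.135, 8.665]

The posterior is symmetric, so the 68% equal-tailed interval is μ = 5.9 ± z·2.78 with z = 0.994.
Half-width: 0.994 × 2.78 = 2.765.
5.9 − 2.765 = 3.135; 5.9 + 2.765 = 8.665.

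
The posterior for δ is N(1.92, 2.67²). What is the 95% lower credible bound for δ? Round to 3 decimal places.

-2.472

Need L with P(δ ≥ L) = 0.95: L = 1.92 − z_{0.05}·2.67.
z = 1.645; L = 1.92 − 1.645 × 2.67 = -2.472.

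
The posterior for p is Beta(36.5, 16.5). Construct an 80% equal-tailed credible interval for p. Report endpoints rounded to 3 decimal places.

[0.606, 0.768]

Posterior: Beta(36.5, 16.5).
Equal-tailed 80% interval: the 0.1 and 0.9 quantiles of Beta(36.5, 16.5).
Posterior mean ≈ 0.689, SD ≈ 0.063; a Normal approximation gives roughly [0.608, 0.769].
Exact: F⁻¹(0.1) = 0.606; F⁻¹(0.9) = 0.768.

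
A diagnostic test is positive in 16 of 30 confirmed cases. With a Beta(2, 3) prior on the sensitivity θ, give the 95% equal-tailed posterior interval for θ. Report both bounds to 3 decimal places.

[0.351, 0.676]

Posterior: Beta(2+16, 3+14) = Beta(18, 17).
Equal-tailed 95% interval: the 0.025 and 0.975 quantiles of Beta(18, 17).
Posterior mean ≈ 0.514, SD ≈ 0.083; a Normal approximation gives roughly [0.351, 0.678].
Exact: F⁻¹(0.025) = 0.351; F⁻¹(0.975) = 0.676.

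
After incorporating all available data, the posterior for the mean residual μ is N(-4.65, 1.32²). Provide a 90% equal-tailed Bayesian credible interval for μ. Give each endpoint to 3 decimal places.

The posterior is symmetric, so the 90% equal-tailed interval is μ = -4.65 ± z·1.32 with z = 1.645.
Half-width: 1.645 × 1.32 = 2.171.
-4.65 − 2.171 = -6.821; -4.65 + 2.171 = -2.479.

[-6.821, -2.479]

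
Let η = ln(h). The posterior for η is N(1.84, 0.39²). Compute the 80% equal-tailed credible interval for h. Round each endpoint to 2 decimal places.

[3.82, 10.38]

On the log scale the 80% interval is 1.84 ± 1.282 × 0.39 = [1.3402, 2.3398].
Exponentiate: [e^1.3402, e^2.3398] = [3.82, 10.38].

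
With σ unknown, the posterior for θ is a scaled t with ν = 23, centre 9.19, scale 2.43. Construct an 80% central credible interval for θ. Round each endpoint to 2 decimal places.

[5.98, 12.40]

The t_23 distribution is symmetric; the 80% interval is 9.19 ± t·2.43 with t_{0.9,23} = 1.319.
Half-width: 1.319 × 2.43 = 3.21.
9.19 − 3.21 = 5.98; 9.19 + 3.21 = 12.40.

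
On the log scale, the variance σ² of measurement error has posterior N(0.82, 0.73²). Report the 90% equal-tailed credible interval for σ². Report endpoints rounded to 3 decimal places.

[0.683, 7.544]

On the log scale the 90% interval is 0.82 ± 1.645 × 0.73 = [-0.3807, 2.0207].
Exponentiate: [e^-0.3807, e^2.0207] = [0.683, 7.544].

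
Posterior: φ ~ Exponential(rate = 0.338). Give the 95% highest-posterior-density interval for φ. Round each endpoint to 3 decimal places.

[0.000, 8.863]

The exponential density is strictly decreasing on [0, ∞), so the HPD interval is anchored at 0: [0, q] with P(φ ≤ q) = 0.95.
q = −ln(1 − 0.95) / 0.338 = 2.9957 / 0.338 = 8.863.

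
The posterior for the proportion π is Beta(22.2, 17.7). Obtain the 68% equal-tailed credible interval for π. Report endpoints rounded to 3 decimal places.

[0.478, 0.635]

Posterior: Beta(22.2, 17.7).
Equal-tailed 68% interval: the 0.16 and 0.84 quantiles of Beta(22.2, 17.7).
Posterior mean ≈ 0.556, SD ≈ 0.078; a Normal approximation gives roughly [0.479, 0.634].
Exact: F⁻¹(0.16) = 0.478; F⁻¹(0.84) = 0.635.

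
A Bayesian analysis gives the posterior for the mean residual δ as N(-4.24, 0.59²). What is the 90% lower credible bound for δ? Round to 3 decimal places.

Need L with P(δ ≥ L) = 0.90: L = -4.24 − z_{0.1}·0.59.
z = 1.282; L = -4.24 − 1.282 × 0.59 = -4.996.

-4.996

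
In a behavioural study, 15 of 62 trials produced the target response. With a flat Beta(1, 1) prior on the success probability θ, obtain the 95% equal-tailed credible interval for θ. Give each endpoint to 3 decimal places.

Posterior: Beta(1+15, 1+47) = Beta(16, 48).
Equal-tailed 95% interval: the 0.025 and 0.975 quantiles of Beta(16, 48).
Posterior mean ≈ 0.250, SD ≈ 0.054; a Normal approximation gives roughly [0.145, 0.355].
Exact: F⁻¹(0.025) = 0.153; F⁻¹(0.975) = 0.362.

[0.153, 0.362]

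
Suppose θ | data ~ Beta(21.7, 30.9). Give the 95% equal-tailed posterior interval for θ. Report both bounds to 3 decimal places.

Posterior: Beta(21.7, 30.9).
Equal-tailed 95% interval: the 0.025 and 0.975 quantiles of Beta(21.7, 30.9).
Posterior mean ≈ 0.413, SD ≈ 0.067; a Normal approximation gives roughly [0.281, 0.544].
Exact: F⁻¹(0.025) = 0.284; F⁻¹(0.975) = 0.547.

[0.284, 0.547]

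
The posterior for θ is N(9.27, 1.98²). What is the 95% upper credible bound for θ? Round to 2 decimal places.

12.53

Need U with P(θ ≤ U) = 0.95: U = 9.27 + z_{0.05}·1.98.
z = 1.645; U = 9.27 + 1.645 × 1.98 = 12.53.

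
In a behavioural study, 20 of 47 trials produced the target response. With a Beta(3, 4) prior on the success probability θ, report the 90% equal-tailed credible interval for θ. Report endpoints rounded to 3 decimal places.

Posterior: Beta(3+20, 4+27) = Beta(23, 31).
Equal-tailed 90% interval: the 0.05 and 0.95 quantiles of Beta(23, 31).
Posterior mean ≈ 0.426, SD ≈ 0.067; a Normal approximation gives roughly [0.316, 0.536].
Exact: F⁻¹(0.05) = 0.318; F⁻¹(0.95) = 0.537.

[0.318, 0.537]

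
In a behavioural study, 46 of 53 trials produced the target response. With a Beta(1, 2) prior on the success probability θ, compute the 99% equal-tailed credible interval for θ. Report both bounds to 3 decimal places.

[0.694, 0.940]

Posterior: Beta(1+46, 2+7) = Beta(47, 9).
Equal-tailed 99% interval: the 0.005 and 0.995 quantiles of Beta(47, 9).
Posterior mean ≈ 0.839, SD ≈ 0.049; a Normal approximation gives roughly [0.714, 0.965].
Exact: F⁻¹(0.005) = 0.694; F⁻¹(0.995) = 0.940.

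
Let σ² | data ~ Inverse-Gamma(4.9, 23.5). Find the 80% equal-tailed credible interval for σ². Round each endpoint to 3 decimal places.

[2.988, 9.948]

Inverse-Gamma(4.9, 23.5) quantiles: F⁻¹(0.1) and F⁻¹(0.9).
Equivalently, 1/σ² ~ Gamma(4.9, rate = 23.5); invert its 0.9 and 0.1 quantiles.
Posterior mean ≈ 6.026, SD ≈ 3.538; a Normal approximation gives roughly [1.491, 10.560].
Exact: lower = 2.988; upper = 9.948.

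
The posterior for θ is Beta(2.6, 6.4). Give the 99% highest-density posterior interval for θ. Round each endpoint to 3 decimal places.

The posterior is unimodal and skewed, so the HPD interval has equal density at both endpoints and is the shortest 99% interval.
Solving f(0.017) = f(0.669) with F(0.669) − F(0.017) = 0.99 gives [0.017, 0.669].
For comparison, the equal-tailed interval is [0.032, 0.701]; the HPD is narrower and shifted toward the mode.

[0.017, 0.669]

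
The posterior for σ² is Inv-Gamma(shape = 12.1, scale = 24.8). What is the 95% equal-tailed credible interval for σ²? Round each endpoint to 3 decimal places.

[1.252, 3.954]

Inverse-Gamma(12.1, 24.8) quantiles: F⁻¹(0.025) and F⁻¹(0.975).
Equivalently, 1/σ² ~ Gamma(12.1, rate = 24.8); invert its 0.975 and 0.025 quantiles.
Posterior mean ≈ 2.234, SD ≈ 0.703; a Normal approximation gives roughly [0.856, 3.612].
Exact: lower = 1.252; upper = 3.954.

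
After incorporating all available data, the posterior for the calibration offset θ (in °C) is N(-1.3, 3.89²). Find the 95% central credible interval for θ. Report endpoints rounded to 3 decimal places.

[-8.924, 6.324]

The posterior is symmetric, so the 95% equal-tailed interval is θ = -1.3 ± z·3.89 with z = 1.960.
Half-width: 1.960 × 3.89 = 7.624.
-1.3 − 7.624 = -8.924; -1.3 + 7.624 = 6.324.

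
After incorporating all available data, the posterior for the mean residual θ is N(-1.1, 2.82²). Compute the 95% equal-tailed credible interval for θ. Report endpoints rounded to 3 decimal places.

The posterior is symmetric, so the 95% equal-tailed interval is θ = -1.1 ± z·2.82 with z = 1.960.
Half-width: 1.960 × 2.82 = 5.527.
-1.1 − 5.527 = -6.627; -1.1 + 5.527 = 4.427.

[-6.627, 4.427]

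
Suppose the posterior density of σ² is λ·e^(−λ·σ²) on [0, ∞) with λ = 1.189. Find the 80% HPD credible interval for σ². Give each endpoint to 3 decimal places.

[0.000, 1.354]

The exponential density is strictly decreasing on [0, ∞), so the HPD interval is anchored at 0: [0, q] with P(σ² ≤ q) = 0.80.
q = −ln(1 − 0.80) / 1.189 = 1.6094 / 1.189 = 1.354.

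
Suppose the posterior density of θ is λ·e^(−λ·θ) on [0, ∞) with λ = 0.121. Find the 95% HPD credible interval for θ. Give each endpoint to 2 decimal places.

The exponential density is strictly decreasing on [0, ∞), so the HPD interval is anchored at 0: [0, q] with P(θ ≤ q) = 0.95.
q = −ln(1 − 0.95) / 0.121 = 2.9957 / 0.121 = 24.76.

[0.00, 24.76]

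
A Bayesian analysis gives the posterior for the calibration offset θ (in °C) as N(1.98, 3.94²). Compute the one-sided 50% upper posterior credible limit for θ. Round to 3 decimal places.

Need U with P(θ ≤ U) = 0.50: U = 1.98 + z_{0.5}·3.94.
z = 0.000; U = 1.98 + 0.000 × 3.94 = 1.980.

1.980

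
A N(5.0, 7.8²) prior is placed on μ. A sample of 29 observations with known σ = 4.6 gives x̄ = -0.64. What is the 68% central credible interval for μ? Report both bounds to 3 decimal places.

Posterior precision = 1/7.8² + 29/4.6² = 0.0164 + 1.3705 = 1.3869, so posterior SD = 0.8491.
Posterior mean = (5.0/7.8² + 29·-0.64/4.6²) / 1.3869 = -0.5732.
Interval: -0.5732 ± 0.994 × 0.8491 → [-1.418, 0.271].

[-1.418, 0.271]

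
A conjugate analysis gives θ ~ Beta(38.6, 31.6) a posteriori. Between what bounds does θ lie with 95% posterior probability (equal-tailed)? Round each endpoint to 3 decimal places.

[0.433, 0.664]

Posterior: Beta(38.6, 31.6).
Equal-tailed 95% interval: the 0.025 and 0.975 quantiles of Beta(38.6, 31.6).
Posterior mean ≈ 0.550, SD ≈ 0.059; a Normal approximation gives roughly [0.434, 0.665].
Exact: F⁻¹(0.025) = 0.433; F⁻¹(0.975) = 0.664.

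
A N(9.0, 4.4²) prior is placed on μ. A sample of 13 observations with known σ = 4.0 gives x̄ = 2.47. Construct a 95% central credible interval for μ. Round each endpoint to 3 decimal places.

[0.752, 4.969]

Posterior precision = 1/4.4² + 13/4.0² = 0.0517 + 0.8125 = 0.8642, so posterior SD = 1.0757.
Posterior mean = (9.0/4.4² + 13·2.47/4.0²) / 0.8642 = 2.8603.
Interval: 2.8603 ± 1.960 × 1.0757 → [0.752, 4.969].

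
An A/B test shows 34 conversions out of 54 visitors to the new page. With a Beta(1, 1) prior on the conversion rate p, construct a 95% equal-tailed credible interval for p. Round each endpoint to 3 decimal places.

Posterior: Beta(1+34, 1+20) = Beta(35, 21).
Equal-tailed 95% interval: the 0.025 and 0.975 quantiles of Beta(35, 21).
Posterior mean ≈ 0.625, SD ≈ 0.064; a Normal approximation gives roughly [0.499, 0.751].
Exact: F⁻¹(0.025) = 0.496; F⁻¹(0.975) = 0.746.

[0.496, 0.746]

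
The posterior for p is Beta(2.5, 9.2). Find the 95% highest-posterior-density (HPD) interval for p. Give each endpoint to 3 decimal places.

[0.021, 0.437]

The posterior is unimodal and skewed, so the HPD interval has equal density at both endpoints and is the shortest 95% interval.
Solving f(0.021) = f(0.437) with F(0.437) − F(0.021) = 0.95 gives [0.021, 0.437].
For comparison, the equal-tailed interval is [0.041, 0.477]; the HPD is narrower and shifted toward the mode.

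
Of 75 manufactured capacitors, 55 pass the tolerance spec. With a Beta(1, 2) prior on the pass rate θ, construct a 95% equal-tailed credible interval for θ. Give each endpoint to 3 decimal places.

[0.614, 0.812]

Posterior: Beta(1+55, 2+20) = Beta(56, 22).
Equal-tailed 95% interval: the 0.025 and 0.975 quantiles of Beta(56, 22).
Posterior mean ≈ 0.718, SD ≈ 0.051; a Normal approximation gives roughly [0.619, 0.817].
Exact: F⁻¹(0.025) = 0.614; F⁻¹(0.975) = 0.812.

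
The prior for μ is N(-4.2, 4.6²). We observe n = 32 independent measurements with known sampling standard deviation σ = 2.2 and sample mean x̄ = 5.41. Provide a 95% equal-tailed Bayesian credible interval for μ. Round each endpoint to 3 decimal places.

[4.582, 6.101]

Posterior precision = 1/4.6² + 32/2.2² = 0.0473 + 6.6116 = 6.6588, so posterior SD = 0.3875.
Posterior mean = (-4.2/4.6² + 32·5.41/2.2²) / 6.6588 = 5.3418.
Interval: 5.3418 ± 1.960 × 0.3875 → [4.582, 6.101].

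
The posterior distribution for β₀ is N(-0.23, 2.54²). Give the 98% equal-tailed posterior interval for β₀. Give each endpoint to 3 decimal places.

[-6.139, 5.679]

The posterior is symmetric, so the 98% equal-tailed interval is β₀ = -0.23 ± z·2.54 with z = 2.326.
Half-width: 2.326 × 2.54 = 5.909.
-0.23 − 5.909 = -6.139; -0.23 + 5.909 = 5.679.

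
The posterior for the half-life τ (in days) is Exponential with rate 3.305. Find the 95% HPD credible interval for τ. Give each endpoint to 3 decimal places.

The exponential density is strictly decreasing on [0, ∞), so the HPD interval is anchored at 0: [0, q] with P(τ ≤ q) = 0.95.
q = −ln(1 − 0.95) / 3.305 = 2.9957 / 3.305 = 0.906.

[0.000, 0.906]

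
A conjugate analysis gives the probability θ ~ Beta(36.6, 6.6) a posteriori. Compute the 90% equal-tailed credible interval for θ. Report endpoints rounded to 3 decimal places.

Posterior: Beta(36.6, 6.6).
Equal-tailed 90% interval: the 0.05 and 0.95 quantiles of Beta(36.6, 6.6).
Posterior mean ≈ 0.847, SD ≈ 0.054; a Normal approximation gives roughly [0.758, 0.936].
Exact: F⁻¹(0.05) = 0.750; F⁻¹(0.95) = 0.926.

[0.750, 0.926]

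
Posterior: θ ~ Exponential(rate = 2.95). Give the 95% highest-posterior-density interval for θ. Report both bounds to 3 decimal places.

The exponential density is strictly decreasing on [0, ∞), so the HPD interval is anchored at 0: [0, q] with P(θ ≤ q) = 0.95.
q = −ln(1 − 0.95) / 2.95 = 2.9957 / 2.95 = 1.016.

[0.000, 1.016]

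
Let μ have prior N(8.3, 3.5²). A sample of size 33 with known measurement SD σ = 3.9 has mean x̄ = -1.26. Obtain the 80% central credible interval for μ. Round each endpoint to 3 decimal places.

[-1.767, -0.059]

Posterior precision = 1/3.5² + 33/3.9² = 0.0816 + 2.1696 = 2.2513, so posterior SD = 0.6665.
Posterior mean = (8.3/3.5² + 33·-1.26/3.9²) / 2.2513 = -0.9133.
Interval: -0.9133 ± 1.282 × 0.6665 → [-1.767, -0.059].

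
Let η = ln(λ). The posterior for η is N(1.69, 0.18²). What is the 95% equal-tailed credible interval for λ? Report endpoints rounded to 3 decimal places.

On the log scale the 95% interval is 1.69 ± 1.960 × 0.18 = [1.3372, 2.0428].
Exponentiate: [e^1.3372, e^2.0428] = [3.808, 7.712].

[3.808, 7.712]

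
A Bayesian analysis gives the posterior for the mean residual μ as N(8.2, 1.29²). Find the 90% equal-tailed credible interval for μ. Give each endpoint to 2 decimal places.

[6.08, 10.32]

The posterior is symmetric, so the 90% equal-tailed interval is μ = 8.2 ± z·1.29 with z = 1.645.
Half-width: 1.645 × 1.29 = 2.12.
8.2 − 2.12 = 6.08; 8.2 + 2.12 = 10.32.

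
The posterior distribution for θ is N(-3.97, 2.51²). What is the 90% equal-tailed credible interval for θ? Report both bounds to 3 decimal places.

[-8.099, 0.159]

The posterior is symmetric, so the 90% equal-tailed interval is θ = -3.97 ± z·2.51 with z = 1.645.
Half-width: 1.645 × 2.51 = 4.129.
-3.97 − 4.129 = -8.099; -3.97 + 4.129 = 0.159.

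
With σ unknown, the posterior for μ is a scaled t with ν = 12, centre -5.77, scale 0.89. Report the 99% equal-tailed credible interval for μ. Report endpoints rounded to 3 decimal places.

[-8.489, -3.051]

The t_12 distribution is symmetric; the 99% interval is -5.77 ± t·0.89 with t_{0.995,12} = 3.055.
Half-width: 3.055 × 0.89 = 2.719.
-5.77 − 2.719 = -8.489; -5.77 + 2.719 = -3.051.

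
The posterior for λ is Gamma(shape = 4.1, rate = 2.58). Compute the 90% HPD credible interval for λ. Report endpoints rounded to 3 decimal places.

The posterior is unimodal and skewed, so the HPD interval has equal density at both endpoints and is the shortest 90% interval.
Solving f(0.384) = f(2.748) with F(2.748) − F(0.384) = 0.90 gives [0.384, 2.748].
For comparison, the equal-tailed interval is [0.552, 3.060]; the HPD is narrower and shifted toward the mode.

[0.384, 2.748]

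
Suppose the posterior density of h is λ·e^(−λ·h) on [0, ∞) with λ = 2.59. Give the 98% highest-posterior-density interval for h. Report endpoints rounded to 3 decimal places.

The exponential density is strictly decreasing on [0, ∞), so the HPD interval is anchored at 0: [0, q] with P(h ≤ q) = 0.98.
q = −ln(1 − 0.98) / 2.59 = 3.9120 / 2.59 = 1.510.

[0.000, 1.510]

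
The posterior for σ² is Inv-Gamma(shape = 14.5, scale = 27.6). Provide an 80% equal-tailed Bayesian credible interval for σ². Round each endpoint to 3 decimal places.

[1.412, 2.792]

Inverse-Gamma(14.5, 27.6) quantiles: F⁻¹(0.1) and F⁻¹(0.9).
Equivalently, 1/σ² ~ Gamma(14.5, rate = 27.6); invert its 0.9 and 0.1 quantiles.
Posterior mean ≈ 2.044, SD ≈ 0.578; a Normal approximation gives roughly [1.303, 2.786].
Exact: lower = 1.412; upper = 2.792.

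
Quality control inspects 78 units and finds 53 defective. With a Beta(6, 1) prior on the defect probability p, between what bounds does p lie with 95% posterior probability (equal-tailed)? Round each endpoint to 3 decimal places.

Posterior: Beta(6+53, 1+25) = Beta(59, 26).
Equal-tailed 95% interval: the 0.025 and 0.975 quantiles of Beta(59, 26).
Posterior mean ≈ 0.694, SD ≈ 0.050; a Normal approximation gives roughly [0.597, 0.792].
Exact: F⁻¹(0.025) = 0.593; F⁻¹(0.975) = 0.787.

[0.593, 0.787]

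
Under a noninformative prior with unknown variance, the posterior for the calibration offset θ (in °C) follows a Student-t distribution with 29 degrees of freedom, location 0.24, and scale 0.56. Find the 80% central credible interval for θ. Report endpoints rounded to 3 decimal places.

The t_29 distribution is symmetric; the 80% interval is 0.24 ± t·0.56 with t_{0.9,29} = 1.311.
Half-width: 1.311 × 0.56 = 0.734.
0.24 − 0.734 = -0.494; 0.24 + 0.734 = 0.974.

[-0.494, 0.974]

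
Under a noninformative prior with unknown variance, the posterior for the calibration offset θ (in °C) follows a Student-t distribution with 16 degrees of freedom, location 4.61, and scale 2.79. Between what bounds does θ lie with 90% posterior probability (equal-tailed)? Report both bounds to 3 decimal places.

The t_16 distribution is symmetric; the 90% interval is 4.61 ± t·2.79 with t_{0.95,16} = 1.746.
Half-width: 1.746 × 2.79 = 4.871.
4.61 − 4.871 = -0.261; 4.61 + 4.871 = 9.481.

[-0.261, 9.481]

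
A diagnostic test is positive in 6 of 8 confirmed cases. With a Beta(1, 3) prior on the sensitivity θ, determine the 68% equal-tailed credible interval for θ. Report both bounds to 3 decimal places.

Posterior: Beta(1+6, 3+2) = Beta(7, 5).
Equal-tailed 68% interval: the 0.16 and 0.84 quantiles of Beta(7, 5).
Posterior mean ≈ 0.583, SD ≈ 0.137; a Normal approximation gives roughly [0.447, 0.719].
Exact: F⁻¹(0.16) = 0.442; F⁻¹(0.84) = 0.724.

[0.442, 0.724]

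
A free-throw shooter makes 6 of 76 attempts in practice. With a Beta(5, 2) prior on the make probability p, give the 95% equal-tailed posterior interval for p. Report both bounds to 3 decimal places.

Posterior: Beta(5+6, 2+70) = Beta(11, 72).
Equal-tailed 95% interval: the 0.025 and 0.975 quantiles of Beta(11, 72).
Posterior mean ≈ 0.133, SD ≈ 0.037; a Normal approximation gives roughly [0.060, 0.205].
Exact: F⁻¹(0.025) = 0.069; F⁻¹(0.975) = 0.213.

[0.069, 0.213]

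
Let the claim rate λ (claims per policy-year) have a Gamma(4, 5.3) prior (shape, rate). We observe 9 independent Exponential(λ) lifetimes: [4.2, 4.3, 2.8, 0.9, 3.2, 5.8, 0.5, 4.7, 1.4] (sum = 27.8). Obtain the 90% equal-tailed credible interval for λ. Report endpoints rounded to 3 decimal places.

[0.232, 0.587]

Posterior: Gamma(4+9, 5.3+27.8) = Gamma(13, 33.1) (shape, rate).
Equal-tailed 90% interval: Gamma(13, 33.1) quantiles at 0.05 and 0.95.
Posterior mean ≈ 0.393, SD ≈ 0.109; a Normal approximation gives roughly [0.214, 0.572].
Exact: lower = 0.232; upper = 0.587.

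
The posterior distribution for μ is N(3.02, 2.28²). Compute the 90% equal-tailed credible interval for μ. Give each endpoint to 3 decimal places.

The posterior is symmetric, so the 90% equal-tailed interval is μ = 3.02 ± z·2.28 with z = 1.645.
Half-width: 1.645 × 2.28 = 3.750.
3.02 − 3.750 = -0.730; 3.02 + 3.750 = 6.770.

[-0.730, 6.770]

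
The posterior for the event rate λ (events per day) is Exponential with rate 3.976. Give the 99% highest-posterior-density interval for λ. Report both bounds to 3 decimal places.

[0.000, 1.158]

The exponential density is strictly decreasing on [0, ∞), so the HPD interval is anchored at 0: [0, q] with P(λ ≤ q) = 0.99.
q = −ln(1 − 0.99) / 3.976 = 4.6052 / 3.976 = 1.158.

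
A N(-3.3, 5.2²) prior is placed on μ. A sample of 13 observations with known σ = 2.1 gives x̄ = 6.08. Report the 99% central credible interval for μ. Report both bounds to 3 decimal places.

Posterior precision = 1/5.2² + 13/2.1² = 0.0370 + 2.9478 = 2.9848, so posterior SD = 0.5788.
Posterior mean = (-3.3/5.2² + 13·6.08/2.1²) / 2.9848 = 5.9638.
Interval: 5.9638 ± 2.576 × 0.5788 → [4.473, 7.455].

[4.473, 7.455]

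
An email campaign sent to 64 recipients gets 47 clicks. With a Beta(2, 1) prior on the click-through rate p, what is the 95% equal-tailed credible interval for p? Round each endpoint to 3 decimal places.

[0.620, 0.830]

Posterior: Beta(2+47, 1+17) = Beta(49, 18).
Equal-tailed 95% interval: the 0.025 and 0.975 quantiles of Beta(49, 18).
Posterior mean ≈ 0.731, SD ≈ 0.054; a Normal approximation gives roughly [0.626, 0.837].
Exact: F⁻¹(0.025) = 0.620; F⁻¹(0.975) = 0.830.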